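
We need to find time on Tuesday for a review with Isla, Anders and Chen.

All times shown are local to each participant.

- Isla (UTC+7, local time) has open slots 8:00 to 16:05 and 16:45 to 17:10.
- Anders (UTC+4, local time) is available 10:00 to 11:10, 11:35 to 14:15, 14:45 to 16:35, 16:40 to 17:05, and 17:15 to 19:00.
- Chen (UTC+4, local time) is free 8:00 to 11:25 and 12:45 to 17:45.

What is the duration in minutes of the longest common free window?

Isla → UTC: 01:00–09:05, 09:45–10:10.
Anders → UTC: 06:00–07:10, 07:35–10:15, 10:45–12:35, 12:40–13:05, 13:15–15:00.
Chen → UTC: 04:00–07:25, 08:45–13:45.
Isla ∩ Anders: 06:00–07:10, 07:35–09:05, 09:45–10:10.
Isla ∩ Anders ∩ Chen: 06:00–07:10, 08:45–09:05, 09:45–10:10.
Common window lengths: 70, 20, 25 min; longest is 70.

70 minutes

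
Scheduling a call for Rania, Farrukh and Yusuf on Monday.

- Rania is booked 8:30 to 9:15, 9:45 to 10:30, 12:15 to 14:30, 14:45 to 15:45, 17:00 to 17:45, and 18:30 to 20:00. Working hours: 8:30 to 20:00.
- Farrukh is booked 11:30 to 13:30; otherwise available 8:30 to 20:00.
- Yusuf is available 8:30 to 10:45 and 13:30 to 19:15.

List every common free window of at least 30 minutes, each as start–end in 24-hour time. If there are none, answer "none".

09:15–09:45, 15:45–17:00, 17:45–18:30

Rania free within 08:30–20:00: 09:15–09:45, 10:30–12:15, 14:30–14:45, 15:45–17:00, 17:45–18:30.
Farrukh free within 08:30–20:00: 08:30–11:30, 13:30–20:00.
Rania ∩ Farrukh: 09:15–09:45, 10:30–11:30, 14:30–14:45, 15:45–17:00, 17:45–18:30.
Rania ∩ Farrukh ∩ Yusuf: 09:15–09:45, 10:30–10:45, 14:30–14:45, 15:45–17:00, 17:45–18:30.
Windows ≥ 30 min: 09:15–09:45, 15:45–17:00, 17:45–18:30.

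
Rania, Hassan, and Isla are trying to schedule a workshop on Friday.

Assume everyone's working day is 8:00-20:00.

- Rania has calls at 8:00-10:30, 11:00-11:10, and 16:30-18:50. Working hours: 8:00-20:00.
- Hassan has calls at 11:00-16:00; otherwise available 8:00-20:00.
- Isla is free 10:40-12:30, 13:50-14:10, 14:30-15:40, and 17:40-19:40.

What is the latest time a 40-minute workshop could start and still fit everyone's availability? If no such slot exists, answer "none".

19:00

Rania free within 08:00–20:00: 10:30–11:00, 11:10–16:30, 18:50–20:00.
Hassan free within 08:00–20:00: 08:00–11:00, 16:00–20:00.
Rania ∩ Hassan: 10:30–11:00, 16:00–16:30, 18:50–20:00.
Rania ∩ Hassan ∩ Isla: 10:40–11:00, 18:50–19:40.
Windows ≥ 40 min: 18:50–19:40.
Latest start in the last window 18:50–19:40 is 19:40 − 40 min = 19:00.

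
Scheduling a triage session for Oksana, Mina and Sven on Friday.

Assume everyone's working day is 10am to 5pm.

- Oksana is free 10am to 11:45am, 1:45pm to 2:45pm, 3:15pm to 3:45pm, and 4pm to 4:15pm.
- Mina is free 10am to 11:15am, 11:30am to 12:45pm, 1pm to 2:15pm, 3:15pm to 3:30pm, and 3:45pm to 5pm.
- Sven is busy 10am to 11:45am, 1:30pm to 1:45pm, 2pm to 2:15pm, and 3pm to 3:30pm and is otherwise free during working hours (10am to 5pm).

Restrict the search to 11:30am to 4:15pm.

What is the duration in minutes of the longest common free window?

Sven free within 10:00–17:00: 11:45–13:30, 13:45–14:00, 14:15–15:00, 15:30–17:00.
Oksana ∩ Mina: 10:00–11:15, 11:30–11:45, 13:45–14:15, 15:15–15:30, 16:00–16:15.
Oksana ∩ Mina ∩ Sven: 13:45–14:00, 16:00–16:15.
Restricted to 11:30–16:15: 13:45–14:00, 16:00–16:15.
Common window lengths: 15, 15 min; longest is 15.

15 minutes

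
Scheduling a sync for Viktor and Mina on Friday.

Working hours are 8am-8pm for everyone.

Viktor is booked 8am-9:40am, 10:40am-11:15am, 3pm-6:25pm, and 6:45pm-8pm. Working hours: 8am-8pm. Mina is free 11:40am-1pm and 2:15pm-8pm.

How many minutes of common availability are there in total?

Viktor free within 08:00–20:00: 09:40–10:40, 11:15–15:00, 18:25–18:45.
Viktor ∩ Mina: 11:40–13:00, 14:15–15:00, 18:25–18:45.
Total common minutes: 80 + 45 + 20 = 145.

145 minutes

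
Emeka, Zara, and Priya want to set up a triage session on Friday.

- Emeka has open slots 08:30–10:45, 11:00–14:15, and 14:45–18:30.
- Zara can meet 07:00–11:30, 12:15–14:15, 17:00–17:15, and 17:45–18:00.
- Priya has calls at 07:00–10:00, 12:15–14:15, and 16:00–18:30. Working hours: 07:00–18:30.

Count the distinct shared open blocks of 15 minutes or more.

2

Priya free within 07:00–18:30: 10:00–12:15, 14:15–16:00.
Emeka ∩ Zara: 08:30–10:45, 11:00–11:30, 12:15–14:15, 17:00–17:15, 17:45–18:00.
Emeka ∩ Zara ∩ Priya: 10:00–10:45, 11:00–11:30.
Windows ≥ 15 min: 10:00–10:45, 11:00–11:30.
That's 2 windows.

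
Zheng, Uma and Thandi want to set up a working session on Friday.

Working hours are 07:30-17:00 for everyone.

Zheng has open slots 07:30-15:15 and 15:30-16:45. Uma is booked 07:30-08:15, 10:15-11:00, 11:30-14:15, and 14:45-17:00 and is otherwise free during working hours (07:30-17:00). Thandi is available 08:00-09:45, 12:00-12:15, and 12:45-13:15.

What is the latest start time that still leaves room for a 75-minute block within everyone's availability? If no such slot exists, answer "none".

Uma free within 07:30–17:00: 08:15–10:15, 11:00–11:30, 14:15–14:45.
Zheng ∩ Uma: 08:15–10:15, 11:00–11:30, 14:15–14:45.
Zheng ∩ Uma ∩ Thandi: 08:15–09:45.
Windows ≥ 75 min: 08:15–09:45.
Latest start in the last window 08:15–09:45 is 09:45 − 75 min = 08:30.

08:30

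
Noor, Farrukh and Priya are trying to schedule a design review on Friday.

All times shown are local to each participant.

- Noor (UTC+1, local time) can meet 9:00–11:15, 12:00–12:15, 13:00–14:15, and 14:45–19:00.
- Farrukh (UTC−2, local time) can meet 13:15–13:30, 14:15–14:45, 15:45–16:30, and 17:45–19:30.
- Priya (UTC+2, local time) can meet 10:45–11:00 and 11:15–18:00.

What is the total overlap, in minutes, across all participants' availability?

Noor → UTC: 08:00–10:15, 11:00–11:15, 12:00–13:15, 13:45–18:00.
Farrukh → UTC: 15:15–15:30, 16:15–16:45, 17:45–18:30, 19:45–21:30.
Priya → UTC: 08:45–09:00, 09:15–16:00.
Noor ∩ Farrukh: 15:15–15:30, 16:15–16:45, 17:45–18:00.
Noor ∩ Farrukh ∩ Priya: 15:15–15:30.
Total common minutes: 15.

15 minutes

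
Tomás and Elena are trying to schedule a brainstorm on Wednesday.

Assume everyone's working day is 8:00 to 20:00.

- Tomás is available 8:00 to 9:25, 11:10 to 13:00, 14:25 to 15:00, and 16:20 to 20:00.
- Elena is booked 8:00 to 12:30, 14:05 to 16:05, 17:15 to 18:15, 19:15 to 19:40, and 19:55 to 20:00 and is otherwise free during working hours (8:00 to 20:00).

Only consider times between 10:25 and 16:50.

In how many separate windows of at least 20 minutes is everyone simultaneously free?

Elena free within 08:00–20:00: 12:30–14:05, 16:05–17:15, 18:15–19:15, 19:40–19:55.
Tomás ∩ Elena: 12:30–13:00, 16:20–17:15, 18:15–19:15, 19:40–19:55.
Restricted to 10:25–16:50: 12:30–13:00, 16:20–16:50.
Windows ≥ 20 min: 12:30–13:00, 16:20–16:50.
That's 2 windows.

2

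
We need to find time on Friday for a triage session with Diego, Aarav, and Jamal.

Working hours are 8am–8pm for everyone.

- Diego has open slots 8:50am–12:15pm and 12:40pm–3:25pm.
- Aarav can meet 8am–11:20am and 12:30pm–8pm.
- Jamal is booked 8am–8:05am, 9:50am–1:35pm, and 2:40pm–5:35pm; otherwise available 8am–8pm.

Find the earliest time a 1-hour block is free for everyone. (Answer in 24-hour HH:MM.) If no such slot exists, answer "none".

Jamal free within 08:00–20:00: 08:05–09:50, 13:35–14:40, 17:35–20:00.
Diego ∩ Aarav: 08:50–11:20, 12:40–15:25.
Diego ∩ Aarav ∩ Jamal: 08:50–09:50, 13:35–14:40.
Windows ≥ 60 min: 08:50–09:50, 13:35–14:40.
Earliest such window starts at 08:50.

08:50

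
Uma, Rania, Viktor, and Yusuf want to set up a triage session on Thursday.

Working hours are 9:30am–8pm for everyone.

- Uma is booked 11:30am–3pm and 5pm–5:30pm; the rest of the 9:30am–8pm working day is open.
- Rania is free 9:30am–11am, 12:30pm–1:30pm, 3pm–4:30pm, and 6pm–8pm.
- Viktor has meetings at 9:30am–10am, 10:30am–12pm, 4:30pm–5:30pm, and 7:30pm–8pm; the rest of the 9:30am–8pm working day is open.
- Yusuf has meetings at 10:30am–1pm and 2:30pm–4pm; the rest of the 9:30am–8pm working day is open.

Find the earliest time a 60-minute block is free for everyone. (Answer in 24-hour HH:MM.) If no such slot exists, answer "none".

18:00

Uma free within 09:30–20:00: 09:30–11:30, 15:00–17:00, 17:30–20:00.
Viktor free within 09:30–20:00: 10:00–10:30, 12:00–16:30, 17:30–19:30.
Yusuf free within 09:30–20:00: 09:30–10:30, 13:00–14:30, 16:00–20:00.
Uma ∩ Rania: 09:30–11:00, 15:00–16:30, 18:00–20:00.
Uma ∩ Rania ∩ Viktor: 10:00–10:30, 15:00–16:30, 18:00–19:30.
Uma ∩ Rania ∩ Viktor ∩ Yusuf: 10:00–10:30, 16:00–16:30, 18:00–19:30.
Windows ≥ 60 min: 18:00–19:30.
Earliest such window starts at 18:00.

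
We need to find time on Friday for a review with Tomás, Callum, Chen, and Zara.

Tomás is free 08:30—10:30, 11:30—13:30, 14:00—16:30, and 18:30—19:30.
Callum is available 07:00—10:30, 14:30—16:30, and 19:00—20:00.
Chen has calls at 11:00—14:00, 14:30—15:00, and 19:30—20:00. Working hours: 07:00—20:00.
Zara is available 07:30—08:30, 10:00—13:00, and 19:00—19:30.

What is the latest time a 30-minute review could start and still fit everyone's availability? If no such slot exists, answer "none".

19:00

Chen free within 07:00–20:00: 07:00–11:00, 14:00–14:30, 15:00–19:30.
Tomás ∩ Callum: 08:30–10:30, 14:30–16:30, 19:00–19:30.
Tomás ∩ Callum ∩ Chen: 08:30–10:30, 15:00–16:30, 19:00–19:30.
Tomás ∩ Callum ∩ Chen ∩ Zara: 10:00–10:30, 19:00–19:30.
Windows ≥ 30 min: 10:00–10:30, 19:00–19:30.
Latest start in the last window 19:00–19:30 is 19:30 − 30 min = 19:00.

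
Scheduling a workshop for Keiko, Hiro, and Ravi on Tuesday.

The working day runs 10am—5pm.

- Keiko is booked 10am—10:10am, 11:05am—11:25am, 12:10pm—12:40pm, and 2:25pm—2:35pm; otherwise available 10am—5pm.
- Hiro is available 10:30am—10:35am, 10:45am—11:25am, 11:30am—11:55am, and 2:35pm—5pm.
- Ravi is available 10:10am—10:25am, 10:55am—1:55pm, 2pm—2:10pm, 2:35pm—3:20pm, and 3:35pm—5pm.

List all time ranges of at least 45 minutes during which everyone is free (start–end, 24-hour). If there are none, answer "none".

Keiko free within 10:00–17:00: 10:10–11:05, 11:25–12:10, 12:40–14:25, 14:35–17:00.
Keiko ∩ Hiro: 10:30–10:35, 10:45–11:05, 11:30–11:55, 14:35–17:00.
Keiko ∩ Hiro ∩ Ravi: 10:55–11:05, 11:30–11:55, 14:35–15:20, 15:35–17:00.
Windows ≥ 45 min: 14:35–15:20, 15:35–17:00.

14:35–15:20, 15:35–17:00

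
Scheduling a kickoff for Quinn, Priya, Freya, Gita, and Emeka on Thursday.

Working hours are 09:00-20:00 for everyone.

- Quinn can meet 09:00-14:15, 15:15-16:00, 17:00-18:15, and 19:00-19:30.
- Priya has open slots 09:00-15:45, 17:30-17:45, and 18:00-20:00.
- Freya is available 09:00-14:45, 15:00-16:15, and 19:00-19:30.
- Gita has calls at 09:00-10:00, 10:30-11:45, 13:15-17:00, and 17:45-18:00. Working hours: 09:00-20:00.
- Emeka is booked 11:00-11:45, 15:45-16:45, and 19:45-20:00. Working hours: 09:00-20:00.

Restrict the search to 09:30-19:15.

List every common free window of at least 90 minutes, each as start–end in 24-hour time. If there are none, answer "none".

11:45–13:15

Gita free within 09:00–20:00: 10:00–10:30, 11:45–13:15, 17:00–17:45, 18:00–20:00.
Emeka free within 09:00–20:00: 09:00–11:00, 11:45–15:45, 16:45–19:45.
Quinn ∩ Priya: 09:00–14:15, 15:15–15:45, 17:30–17:45, 18:00–18:15, 19:00–19:30.
Quinn ∩ Priya ∩ Freya: 09:00–14:15, 15:15–15:45, 19:00–19:30.
Quinn ∩ Priya ∩ Freya ∩ Gita: 10:00–10:30, 11:45–13:15, 19:00–19:30.
Quinn ∩ Priya ∩ Freya ∩ Gita ∩ Emeka: 10:00–10:30, 11:45–13:15, 19:00–19:30.
Restricted to 09:30–19:15: 10:00–10:30, 11:45–13:15, 19:00–19:15.
Windows ≥ 90 min: 11:45–13:15.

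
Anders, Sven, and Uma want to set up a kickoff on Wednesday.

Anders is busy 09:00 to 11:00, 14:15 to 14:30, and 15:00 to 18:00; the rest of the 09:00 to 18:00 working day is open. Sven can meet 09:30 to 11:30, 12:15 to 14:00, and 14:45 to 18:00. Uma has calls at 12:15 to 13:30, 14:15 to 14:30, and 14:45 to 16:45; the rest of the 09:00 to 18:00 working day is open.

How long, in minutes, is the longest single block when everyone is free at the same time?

30 minutes

Anders free within 09:00–18:00: 11:00–14:15, 14:30–15:00.
Uma free within 09:00–18:00: 09:00–12:15, 13:30–14:15, 14:30–14:45, 16:45–18:00.
Anders ∩ Sven: 11:00–11:30, 12:15–14:00, 14:45–15:00.
Anders ∩ Sven ∩ Uma: 11:00–11:30, 13:30–14:00.
Common window lengths: 30, 30 min; longest is 30.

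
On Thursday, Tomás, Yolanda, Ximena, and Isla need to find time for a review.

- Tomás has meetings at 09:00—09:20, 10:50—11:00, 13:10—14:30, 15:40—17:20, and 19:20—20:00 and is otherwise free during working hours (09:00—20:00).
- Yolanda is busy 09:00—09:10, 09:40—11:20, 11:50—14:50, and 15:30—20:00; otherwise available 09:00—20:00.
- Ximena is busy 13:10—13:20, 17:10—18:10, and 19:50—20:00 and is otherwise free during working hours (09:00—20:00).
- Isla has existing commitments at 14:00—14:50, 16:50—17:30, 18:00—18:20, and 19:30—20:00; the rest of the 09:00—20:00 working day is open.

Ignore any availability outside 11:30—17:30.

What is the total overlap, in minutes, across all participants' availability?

60 minutes

Tomás free within 09:00–20:00: 09:20–10:50, 11:00–13:10, 14:30–15:40, 17:20–19:20.
Yolanda free within 09:00–20:00: 09:10–09:40, 11:20–11:50, 14:50–15:30.
Ximena free within 09:00–20:00: 09:00–13:10, 13:20–17:10, 18:10–19:50.
Isla free within 09:00–20:00: 09:00–14:00, 14:50–16:50, 17:30–18:00, 18:20–19:30.
Tomás ∩ Yolanda: 09:20–09:40, 11:20–11:50, 14:50–15:30.
Tomás ∩ Yolanda ∩ Ximena: 09:20–09:40, 11:20–11:50, 14:50–15:30.
Tomás ∩ Yolanda ∩ Ximena ∩ Isla: 09:20–09:40, 11:20–11:50, 14:50–15:30.
Restricted to 11:30–17:30: 11:30–11:50, 14:50–15:30.
Total common minutes: 20 + 40 = 60.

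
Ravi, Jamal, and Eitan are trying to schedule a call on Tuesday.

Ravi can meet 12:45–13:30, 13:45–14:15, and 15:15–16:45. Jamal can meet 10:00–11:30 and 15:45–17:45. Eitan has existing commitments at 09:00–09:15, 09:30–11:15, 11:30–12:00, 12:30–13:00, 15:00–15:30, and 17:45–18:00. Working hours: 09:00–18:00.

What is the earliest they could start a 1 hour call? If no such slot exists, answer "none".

15:45

Eitan free within 09:00–18:00: 09:15–09:30, 11:15–11:30, 12:00–12:30, 13:00–15:00, 15:30–17:45.
Ravi ∩ Jamal: 15:45–16:45.
Ravi ∩ Jamal ∩ Eitan: 15:45–16:45.
Windows ≥ 60 min: 15:45–16:45.
Earliest such window starts at 15:45.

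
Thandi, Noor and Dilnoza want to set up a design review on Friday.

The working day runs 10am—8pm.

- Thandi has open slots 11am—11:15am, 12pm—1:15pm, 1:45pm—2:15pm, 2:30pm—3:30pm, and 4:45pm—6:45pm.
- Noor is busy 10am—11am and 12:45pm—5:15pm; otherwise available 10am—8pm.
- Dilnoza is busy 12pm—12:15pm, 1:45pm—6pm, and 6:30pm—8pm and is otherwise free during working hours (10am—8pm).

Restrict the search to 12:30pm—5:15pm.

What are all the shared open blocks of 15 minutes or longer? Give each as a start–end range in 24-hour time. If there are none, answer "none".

12:30–12:45

Noor free within 10:00–20:00: 11:00–12:45, 17:15–20:00.
Dilnoza free within 10:00–20:00: 10:00–12:00, 12:15–13:45, 18:00–18:30.
Thandi ∩ Noor: 11:00–11:15, 12:00–12:45, 17:15–18:45.
Thandi ∩ Noor ∩ Dilnoza: 11:00–11:15, 12:15–12:45, 18:00–18:30.
Restricted to 12:30–17:15: 12:30–12:45.
Windows ≥ 15 min: 12:30–12:45.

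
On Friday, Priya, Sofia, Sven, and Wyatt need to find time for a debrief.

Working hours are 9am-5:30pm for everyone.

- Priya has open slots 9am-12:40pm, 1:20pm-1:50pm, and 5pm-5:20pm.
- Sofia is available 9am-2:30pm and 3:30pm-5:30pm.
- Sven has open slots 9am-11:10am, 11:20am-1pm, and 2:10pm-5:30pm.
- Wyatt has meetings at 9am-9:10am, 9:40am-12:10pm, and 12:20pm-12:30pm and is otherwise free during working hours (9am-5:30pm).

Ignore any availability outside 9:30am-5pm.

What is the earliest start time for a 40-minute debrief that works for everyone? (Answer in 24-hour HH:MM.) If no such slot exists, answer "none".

Wyatt free within 09:00–17:30: 09:10–09:40, 12:10–12:20, 12:30–17:30.
Priya ∩ Sofia: 09:00–12:40, 13:20–13:50, 17:00–17:20.
Priya ∩ Sofia ∩ Sven: 09:00–11:10, 11:20–12:40, 17:00–17:20.
Priya ∩ Sofia ∩ Sven ∩ Wyatt: 09:10–09:40, 12:10–12:20, 12:30–12:40, 17:00–17:20.
Restricted to 09:30–17:00: 09:30–09:40, 12:10–12:20, 12:30–12:40.
Windows ≥ 40 min: (none).

none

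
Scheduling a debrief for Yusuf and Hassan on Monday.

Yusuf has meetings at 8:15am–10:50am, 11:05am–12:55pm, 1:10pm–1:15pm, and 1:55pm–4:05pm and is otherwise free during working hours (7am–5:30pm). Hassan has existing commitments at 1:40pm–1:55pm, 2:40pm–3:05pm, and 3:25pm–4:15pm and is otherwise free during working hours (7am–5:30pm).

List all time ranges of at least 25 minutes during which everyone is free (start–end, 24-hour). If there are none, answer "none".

Yusuf free within 07:00–17:30: 07:00–08:15, 10:50–11:05, 12:55–13:10, 13:15–13:55, 16:05–17:30.
Hassan free within 07:00–17:30: 07:00–13:40, 13:55–14:40, 15:05–15:25, 16:15–17:30.
Yusuf ∩ Hassan: 07:00–08:15, 10:50–11:05, 12:55–13:10, 13:15–13:40, 16:15–17:30.
Windows ≥ 25 min: 07:00–08:15, 13:15–13:40, 16:15–17:30.

07:00–08:15, 13:15–13:40, 16:15–17:30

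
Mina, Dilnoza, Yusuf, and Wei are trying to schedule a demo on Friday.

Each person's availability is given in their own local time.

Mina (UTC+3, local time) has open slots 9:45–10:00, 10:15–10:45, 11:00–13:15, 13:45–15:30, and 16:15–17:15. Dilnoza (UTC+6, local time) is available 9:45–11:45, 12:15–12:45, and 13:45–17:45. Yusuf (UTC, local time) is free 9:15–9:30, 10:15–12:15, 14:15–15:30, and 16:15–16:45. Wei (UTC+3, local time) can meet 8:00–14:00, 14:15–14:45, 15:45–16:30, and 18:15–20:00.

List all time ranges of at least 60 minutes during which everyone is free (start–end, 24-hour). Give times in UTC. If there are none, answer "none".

none

Mina → UTC: 06:45–07:00, 07:15–07:45, 08:00–10:15, 10:45–12:30, 13:15–14:15.
Dilnoza → UTC: 03:45–05:45, 06:15–06:45, 07:45–11:45.
Yusuf → UTC: 09:15–09:30, 10:15–12:15, 14:15–15:30, 16:15–16:45.
Wei → UTC: 05:00–11:00, 11:15–11:45, 12:45–13:30, 15:15–17:00.
Mina ∩ Dilnoza: 08:00–10:15, 10:45–11:45.
Mina ∩ Dilnoza ∩ Yusuf: 09:15–09:30, 10:45–11:45.
Mina ∩ Dilnoza ∩ Yusuf ∩ Wei: 09:15–09:30, 10:45–11:00, 11:15–11:45.
Windows ≥ 60 min: (none).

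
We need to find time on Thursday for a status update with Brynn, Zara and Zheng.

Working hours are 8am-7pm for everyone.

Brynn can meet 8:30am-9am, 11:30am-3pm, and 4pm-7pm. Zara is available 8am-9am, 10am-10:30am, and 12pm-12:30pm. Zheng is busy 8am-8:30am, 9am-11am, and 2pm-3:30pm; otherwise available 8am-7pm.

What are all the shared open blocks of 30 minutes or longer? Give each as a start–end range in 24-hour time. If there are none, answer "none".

08:30–09:00, 12:00–12:30

Zheng free within 08:00–19:00: 08:30–09:00, 11:00–14:00, 15:30–19:00.
Brynn ∩ Zara: 08:30–09:00, 12:00–12:30.
Brynn ∩ Zara ∩ Zheng: 08:30–09:00, 12:00–12:30.
Windows ≥ 30 min: 08:30–09:00, 12:00–12:30.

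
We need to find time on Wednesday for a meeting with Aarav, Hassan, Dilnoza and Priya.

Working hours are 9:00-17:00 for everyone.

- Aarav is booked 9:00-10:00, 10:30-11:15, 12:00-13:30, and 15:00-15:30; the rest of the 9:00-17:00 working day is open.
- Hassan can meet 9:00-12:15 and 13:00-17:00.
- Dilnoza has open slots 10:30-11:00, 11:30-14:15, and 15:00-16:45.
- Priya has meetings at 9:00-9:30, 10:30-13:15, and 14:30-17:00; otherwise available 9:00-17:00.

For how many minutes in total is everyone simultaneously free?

Aarav free within 09:00–17:00: 10:00–10:30, 11:15–12:00, 13:30–15:00, 15:30–17:00.
Priya free within 09:00–17:00: 09:30–10:30, 13:15–14:30.
Aarav ∩ Hassan: 10:00–10:30, 11:15–12:00, 13:30–15:00, 15:30–17:00.
Aarav ∩ Hassan ∩ Dilnoza: 11:30–12:00, 13:30–14:15, 15:30–16:45.
Aarav ∩ Hassan ∩ Dilnoza ∩ Priya: 13:30–14:15.
Total common minutes: 45.

45 minutes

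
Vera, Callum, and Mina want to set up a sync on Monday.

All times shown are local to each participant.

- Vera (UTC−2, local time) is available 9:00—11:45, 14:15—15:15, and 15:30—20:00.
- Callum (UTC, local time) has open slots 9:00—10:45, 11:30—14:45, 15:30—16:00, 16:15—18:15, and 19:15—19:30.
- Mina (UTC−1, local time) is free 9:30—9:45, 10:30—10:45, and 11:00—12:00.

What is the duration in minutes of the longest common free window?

60 minutes

Vera → UTC: 11:00–13:45, 16:15–17:15, 17:30–22:00.
Callum → UTC: 09:00–10:45, 11:30–14:45, 15:30–16:00, 16:15–18:15, 19:15–19:30.
Mina → UTC: 10:30–10:45, 11:30–11:45, 12:00–13:00.
Vera ∩ Callum: 11:30–13:45, 16:15–17:15, 17:30–18:15, 19:15–19:30.
Vera ∩ Callum ∩ Mina: 11:30–11:45, 12:00–13:00.
Common window lengths: 15, 60 min; longest is 60.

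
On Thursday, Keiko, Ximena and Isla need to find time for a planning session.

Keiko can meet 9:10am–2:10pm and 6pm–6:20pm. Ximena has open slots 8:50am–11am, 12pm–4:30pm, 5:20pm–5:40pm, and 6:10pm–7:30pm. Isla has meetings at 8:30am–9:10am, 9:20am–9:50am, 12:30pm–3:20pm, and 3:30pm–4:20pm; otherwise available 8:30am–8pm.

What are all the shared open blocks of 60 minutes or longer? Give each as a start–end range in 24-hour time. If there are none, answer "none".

09:50–11:00

Isla free within 08:30–20:00: 09:10–09:20, 09:50–12:30, 15:20–15:30, 16:20–20:00.
Keiko ∩ Ximena: 09:10–11:00, 12:00–14:10, 18:10–18:20.
Keiko ∩ Ximena ∩ Isla: 09:10–09:20, 09:50–11:00, 12:00–12:30, 18:10–18:20.
Windows ≥ 60 min: 09:50–11:00.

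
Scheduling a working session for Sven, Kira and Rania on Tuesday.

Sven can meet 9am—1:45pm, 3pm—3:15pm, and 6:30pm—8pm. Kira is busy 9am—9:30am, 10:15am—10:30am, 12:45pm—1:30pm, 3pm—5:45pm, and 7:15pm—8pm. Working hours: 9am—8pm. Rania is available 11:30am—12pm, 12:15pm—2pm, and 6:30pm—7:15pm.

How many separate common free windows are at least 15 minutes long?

Kira free within 09:00–20:00: 09:30–10:15, 10:30–12:45, 13:30–15:00, 17:45–19:15.
Sven ∩ Kira: 09:30–10:15, 10:30–12:45, 13:30–13:45, 18:30–19:15.
Sven ∩ Kira ∩ Rania: 11:30–12:00, 12:15–12:45, 13:30–13:45, 18:30–19:15.
Windows ≥ 15 min: 11:30–12:00, 12:15–12:45, 13:30–13:45, 18:30–19:15.
That's 4 windows.

4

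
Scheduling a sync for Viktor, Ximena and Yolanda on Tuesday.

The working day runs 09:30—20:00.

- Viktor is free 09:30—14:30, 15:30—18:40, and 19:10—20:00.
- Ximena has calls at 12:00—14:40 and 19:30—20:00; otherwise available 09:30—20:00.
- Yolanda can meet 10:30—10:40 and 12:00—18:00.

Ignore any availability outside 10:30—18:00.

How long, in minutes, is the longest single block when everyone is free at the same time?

150 minutes

Ximena free within 09:30–20:00: 09:30–12:00, 14:40–19:30.
Viktor ∩ Ximena: 09:30–12:00, 15:30–18:40, 19:10–19:30.
Viktor ∩ Ximena ∩ Yolanda: 10:30–10:40, 15:30–18:00.
Restricted to 10:30–18:00: 10:30–10:40, 15:30–18:00.
Common window lengths: 10, 150 min; longest is 150.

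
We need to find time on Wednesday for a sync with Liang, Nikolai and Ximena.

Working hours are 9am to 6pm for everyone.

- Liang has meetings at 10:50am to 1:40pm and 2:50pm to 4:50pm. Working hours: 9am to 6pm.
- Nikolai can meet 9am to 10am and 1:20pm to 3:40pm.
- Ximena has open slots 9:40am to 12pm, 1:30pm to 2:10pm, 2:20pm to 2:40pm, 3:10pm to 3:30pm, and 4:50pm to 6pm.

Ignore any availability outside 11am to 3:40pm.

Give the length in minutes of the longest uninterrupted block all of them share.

Liang free within 09:00–18:00: 09:00–10:50, 13:40–14:50, 16:50–18:00.
Liang ∩ Nikolai: 09:00–10:00, 13:40–14:50.
Liang ∩ Nikolai ∩ Ximena: 09:40–10:00, 13:40–14:10, 14:20–14:40.
Restricted to 11:00–15:40: 13:40–14:10, 14:20–14:40.
Common window lengths: 30, 20 min; longest is 30.

30 minutes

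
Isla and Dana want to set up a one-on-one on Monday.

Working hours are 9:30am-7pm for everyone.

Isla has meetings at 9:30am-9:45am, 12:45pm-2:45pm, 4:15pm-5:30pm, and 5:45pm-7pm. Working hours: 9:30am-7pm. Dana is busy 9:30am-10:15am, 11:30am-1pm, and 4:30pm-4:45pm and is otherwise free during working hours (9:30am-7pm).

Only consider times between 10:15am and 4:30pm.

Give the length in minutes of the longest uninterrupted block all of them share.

Isla free within 09:30–19:00: 09:45–12:45, 14:45–16:15, 17:30–17:45.
Dana free within 09:30–19:00: 10:15–11:30, 13:00–16:30, 16:45–19:00.
Isla ∩ Dana: 10:15–11:30, 14:45–16:15, 17:30–17:45.
Restricted to 10:15–16:30: 10:15–11:30, 14:45–16:15.
Common window lengths: 75, 90 min; longest is 90.

90 minutes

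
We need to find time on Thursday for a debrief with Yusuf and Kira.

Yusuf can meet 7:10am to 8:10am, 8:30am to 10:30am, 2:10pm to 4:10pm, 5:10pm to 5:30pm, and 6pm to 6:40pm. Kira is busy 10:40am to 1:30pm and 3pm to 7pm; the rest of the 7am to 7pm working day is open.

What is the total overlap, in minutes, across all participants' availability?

Kira free within 07:00–19:00: 07:00–10:40, 13:30–15:00.
Yusuf ∩ Kira: 07:10–08:10, 08:30–10:30, 14:10–15:00.
Total common minutes: 60 + 120 + 50 = 230.

230 minutes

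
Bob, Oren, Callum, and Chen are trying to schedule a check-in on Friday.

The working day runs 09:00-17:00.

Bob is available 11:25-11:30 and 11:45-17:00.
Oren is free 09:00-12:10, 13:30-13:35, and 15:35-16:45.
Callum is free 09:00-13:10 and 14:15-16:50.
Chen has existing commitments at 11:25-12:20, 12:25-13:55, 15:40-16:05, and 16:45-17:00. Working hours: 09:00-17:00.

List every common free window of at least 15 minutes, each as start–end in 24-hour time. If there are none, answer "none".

16:05–16:45

Chen free within 09:00–17:00: 09:00–11:25, 12:20–12:25, 13:55–15:40, 16:05–16:45.
Bob ∩ Oren: 11:25–11:30, 11:45–12:10, 13:30–13:35, 15:35–16:45.
Bob ∩ Oren ∩ Callum: 11:25–11:30, 11:45–12:10, 15:35–16:45.
Bob ∩ Oren ∩ Callum ∩ Chen: 15:35–15:40, 16:05–16:45.
Windows ≥ 15 min: 16:05–16:45.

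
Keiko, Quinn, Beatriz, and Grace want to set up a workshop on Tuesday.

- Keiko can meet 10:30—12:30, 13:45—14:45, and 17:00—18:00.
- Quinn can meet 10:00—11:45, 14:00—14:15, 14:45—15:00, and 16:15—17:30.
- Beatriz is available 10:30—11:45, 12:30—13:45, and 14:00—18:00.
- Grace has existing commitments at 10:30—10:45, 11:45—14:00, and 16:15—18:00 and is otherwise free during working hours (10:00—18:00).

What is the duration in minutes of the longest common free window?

Grace free within 10:00–18:00: 10:00–10:30, 10:45–11:45, 14:00–16:15.
Keiko ∩ Quinn: 10:30–11:45, 14:00–14:15, 17:00–17:30.
Keiko ∩ Quinn ∩ Beatriz: 10:30–11:45, 14:00–14:15, 17:00–17:30.
Keiko ∩ Quinn ∩ Beatriz ∩ Grace: 10:45–11:45, 14:00–14:15.
Common window lengths: 60, 15 min; longest is 60.

60 minutes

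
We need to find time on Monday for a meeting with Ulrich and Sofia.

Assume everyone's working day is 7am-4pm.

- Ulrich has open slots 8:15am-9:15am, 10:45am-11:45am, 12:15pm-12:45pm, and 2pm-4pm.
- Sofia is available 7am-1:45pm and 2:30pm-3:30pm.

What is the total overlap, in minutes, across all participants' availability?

Ulrich ∩ Sofia: 08:15–09:15, 10:45–11:45, 12:15–12:45, 14:30–15:30.
Total common minutes: 60 + 60 + 30 + 60 = 210.

210 minutes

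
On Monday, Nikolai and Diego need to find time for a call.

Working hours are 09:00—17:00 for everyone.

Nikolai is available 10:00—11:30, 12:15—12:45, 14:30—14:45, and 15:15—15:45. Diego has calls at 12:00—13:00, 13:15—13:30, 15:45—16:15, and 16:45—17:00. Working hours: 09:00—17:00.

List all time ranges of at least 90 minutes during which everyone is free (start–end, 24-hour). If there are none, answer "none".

10:00–11:30

Diego free within 09:00–17:00: 09:00–12:00, 13:00–13:15, 13:30–15:45, 16:15–16:45.
Nikolai ∩ Diego: 10:00–11:30, 14:30–14:45, 15:15–15:45.
Windows ≥ 90 min: 10:00–11:30.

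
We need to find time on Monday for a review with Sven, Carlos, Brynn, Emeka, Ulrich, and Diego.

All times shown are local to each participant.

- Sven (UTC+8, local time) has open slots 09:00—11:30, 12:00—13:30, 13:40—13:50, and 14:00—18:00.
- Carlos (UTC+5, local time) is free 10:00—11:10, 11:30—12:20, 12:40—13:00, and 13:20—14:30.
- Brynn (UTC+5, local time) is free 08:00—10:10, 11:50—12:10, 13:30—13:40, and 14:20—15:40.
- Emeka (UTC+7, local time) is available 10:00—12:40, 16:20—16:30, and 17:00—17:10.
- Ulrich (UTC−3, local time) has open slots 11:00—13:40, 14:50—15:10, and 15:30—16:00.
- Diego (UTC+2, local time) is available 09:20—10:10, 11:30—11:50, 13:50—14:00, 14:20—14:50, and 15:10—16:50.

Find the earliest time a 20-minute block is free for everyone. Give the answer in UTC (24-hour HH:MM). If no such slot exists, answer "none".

Sven → UTC: 01:00–03:30, 04:00–05:30, 05:40–05:50, 06:00–10:00.
Carlos → UTC: 05:00–06:10, 06:30–07:20, 07:40–08:00, 08:20–09:30.
Brynn → UTC: 03:00–05:10, 06:50–07:10, 08:30–08:40, 09:20–10:40.
Emeka → UTC: 03:00–05:40, 09:20–09:30, 10:00–10:10.
Ulrich → UTC: 14:00–16:40, 17:50–18:10, 18:30–19:00.
Diego → UTC: 07:20–08:10, 09:30–09:50, 11:50–12:00, 12:20–12:50, 13:10–14:50.
Sven ∩ Carlos: 05:00–05:30, 05:40–05:50, 06:00–06:10, 06:30–07:20, 07:40–08:00, 08:20–09:30.
Sven ∩ Carlos ∩ Brynn: 05:00–05:10, 06:50–07:10, 08:30–08:40, 09:20–09:30.
Sven ∩ Carlos ∩ Brynn ∩ Emeka: 05:00–05:10, 09:20–09:30.
Sven ∩ Carlos ∩ Brynn ∩ Emeka ∩ Ulrich: (none).
Sven ∩ Carlos ∩ Brynn ∩ Emeka ∩ Ulrich ∩ Diego: (none).
Windows ≥ 20 min: (none).

none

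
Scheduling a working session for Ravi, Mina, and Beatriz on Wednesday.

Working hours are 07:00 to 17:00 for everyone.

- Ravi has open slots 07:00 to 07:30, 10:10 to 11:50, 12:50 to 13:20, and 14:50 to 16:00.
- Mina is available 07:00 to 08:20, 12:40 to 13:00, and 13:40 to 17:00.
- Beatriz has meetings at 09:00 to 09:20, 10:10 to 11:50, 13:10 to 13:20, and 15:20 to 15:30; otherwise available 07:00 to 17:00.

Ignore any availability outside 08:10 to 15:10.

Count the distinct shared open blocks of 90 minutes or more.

0

Beatriz free within 07:00–17:00: 07:00–09:00, 09:20–10:10, 11:50–13:10, 13:20–15:20, 15:30–17:00.
Ravi ∩ Mina: 07:00–07:30, 12:50–13:00, 14:50–16:00.
Ravi ∩ Mina ∩ Beatriz: 07:00–07:30, 12:50–13:00, 14:50–15:20, 15:30–16:00.
Restricted to 08:10–15:10: 12:50–13:00, 14:50–15:10.
Windows ≥ 90 min: (none).
That's 0 windows.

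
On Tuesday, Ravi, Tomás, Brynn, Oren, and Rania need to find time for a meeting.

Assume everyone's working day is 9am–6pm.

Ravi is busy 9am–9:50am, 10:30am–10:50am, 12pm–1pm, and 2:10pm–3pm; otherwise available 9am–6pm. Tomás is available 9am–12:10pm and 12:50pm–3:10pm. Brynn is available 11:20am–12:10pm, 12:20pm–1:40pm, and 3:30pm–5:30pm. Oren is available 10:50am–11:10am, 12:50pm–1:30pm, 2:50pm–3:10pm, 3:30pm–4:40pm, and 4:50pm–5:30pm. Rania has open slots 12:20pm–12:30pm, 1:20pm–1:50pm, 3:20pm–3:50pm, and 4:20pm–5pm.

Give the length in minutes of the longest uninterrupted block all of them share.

Ravi free within 09:00–18:00: 09:50–10:30, 10:50–12:00, 13:00–14:10, 15:00–18:00.
Ravi ∩ Tomás: 09:50–10:30, 10:50–12:00, 13:00–14:10, 15:00–15:10.
Ravi ∩ Tomás ∩ Brynn: 11:20–12:00, 13:00–13:40.
Ravi ∩ Tomás ∩ Brynn ∩ Oren: 13:00–13:30.
Ravi ∩ Tomás ∩ Brynn ∩ Oren ∩ Rania: 13:20–13:30.
Single common window of 10 minutes.

10 minutes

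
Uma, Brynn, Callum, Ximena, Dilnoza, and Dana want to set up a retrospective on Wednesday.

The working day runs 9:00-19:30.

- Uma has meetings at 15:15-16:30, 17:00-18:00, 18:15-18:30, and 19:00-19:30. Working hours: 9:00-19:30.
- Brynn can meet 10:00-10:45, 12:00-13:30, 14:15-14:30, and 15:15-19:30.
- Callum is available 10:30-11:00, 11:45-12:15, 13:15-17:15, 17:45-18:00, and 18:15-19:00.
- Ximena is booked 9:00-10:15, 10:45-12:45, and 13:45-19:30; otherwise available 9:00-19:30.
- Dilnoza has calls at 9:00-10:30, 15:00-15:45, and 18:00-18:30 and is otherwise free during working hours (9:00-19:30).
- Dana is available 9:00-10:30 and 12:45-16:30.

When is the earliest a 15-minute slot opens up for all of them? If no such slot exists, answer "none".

13:15

Uma free within 09:00–19:30: 09:00–15:15, 16:30–17:00, 18:00–18:15, 18:30–19:00.
Ximena free within 09:00–19:30: 10:15–10:45, 12:45–13:45.
Dilnoza free within 09:00–19:30: 10:30–15:00, 15:45–18:00, 18:30–19:30.
Uma ∩ Brynn: 10:00–10:45, 12:00–13:30, 14:15–14:30, 16:30–17:00, 18:00–18:15, 18:30–19:00.
Uma ∩ Brynn ∩ Callum: 10:30–10:45, 12:00–12:15, 13:15–13:30, 14:15–14:30, 16:30–17:00, 18:30–19:00.
Uma ∩ Brynn ∩ Callum ∩ Ximena: 10:30–10:45, 13:15–13:30.
Uma ∩ Brynn ∩ Callum ∩ Ximena ∩ Dilnoza: 10:30–10:45, 13:15–13:30.
Uma ∩ Brynn ∩ Callum ∩ Ximena ∩ Dilnoza ∩ Dana: 13:15–13:30.
Windows ≥ 15 min: 13:15–13:30.
Earliest such window starts at 13:15.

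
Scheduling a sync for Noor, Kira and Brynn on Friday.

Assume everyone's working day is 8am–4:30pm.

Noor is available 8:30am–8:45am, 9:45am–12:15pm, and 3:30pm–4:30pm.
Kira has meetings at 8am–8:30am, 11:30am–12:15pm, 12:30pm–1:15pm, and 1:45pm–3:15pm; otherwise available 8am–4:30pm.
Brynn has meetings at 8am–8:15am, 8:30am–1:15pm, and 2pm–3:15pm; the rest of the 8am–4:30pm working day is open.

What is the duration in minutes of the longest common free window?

60 minutes

Kira free within 08:00–16:30: 08:30–11:30, 12:15–12:30, 13:15–13:45, 15:15–16:30.
Brynn free within 08:00–16:30: 08:15–08:30, 13:15–14:00, 15:15–16:30.
Noor ∩ Kira: 08:30–08:45, 09:45–11:30, 15:30–16:30.
Noor ∩ Kira ∩ Brynn: 15:30–16:30.
Single common window of 60 minutes.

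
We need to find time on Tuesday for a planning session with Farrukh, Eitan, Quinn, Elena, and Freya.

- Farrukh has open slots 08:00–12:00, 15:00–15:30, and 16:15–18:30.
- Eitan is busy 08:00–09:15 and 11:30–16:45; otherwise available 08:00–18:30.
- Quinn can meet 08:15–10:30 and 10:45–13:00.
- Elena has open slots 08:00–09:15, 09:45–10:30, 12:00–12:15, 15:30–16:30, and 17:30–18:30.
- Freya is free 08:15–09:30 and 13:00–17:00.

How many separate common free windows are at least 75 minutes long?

0

Eitan free within 08:00–18:30: 09:15–11:30, 16:45–18:30.
Farrukh ∩ Eitan: 09:15–11:30, 16:45–18:30.
Farrukh ∩ Eitan ∩ Quinn: 09:15–10:30, 10:45–11:30.
Farrukh ∩ Eitan ∩ Quinn ∩ Elena: 09:45–10:30.
Farrukh ∩ Eitan ∩ Quinn ∩ Elena ∩ Freya: (none).
Windows ≥ 75 min: (none).
That's 0 windows.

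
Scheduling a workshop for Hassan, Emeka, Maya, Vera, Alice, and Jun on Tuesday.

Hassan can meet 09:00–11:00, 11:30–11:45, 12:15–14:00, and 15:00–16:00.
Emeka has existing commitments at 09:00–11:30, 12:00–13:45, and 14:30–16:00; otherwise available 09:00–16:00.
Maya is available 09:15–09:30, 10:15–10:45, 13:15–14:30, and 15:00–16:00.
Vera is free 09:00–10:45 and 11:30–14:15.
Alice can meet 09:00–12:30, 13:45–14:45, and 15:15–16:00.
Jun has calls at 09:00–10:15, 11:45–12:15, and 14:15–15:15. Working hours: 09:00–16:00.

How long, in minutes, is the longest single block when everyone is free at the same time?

Emeka free within 09:00–16:00: 11:30–12:00, 13:45–14:30.
Jun free within 09:00–16:00: 10:15–11:45, 12:15–14:15, 15:15–16:00.
Hassan ∩ Emeka: 11:30–11:45, 13:45–14:00.
Hassan ∩ Emeka ∩ Maya: 13:45–14:00.
Hassan ∩ Emeka ∩ Maya ∩ Vera: 13:45–14:00.
Hassan ∩ Emeka ∩ Maya ∩ Vera ∩ Alice: 13:45–14:00.
Hassan ∩ Emeka ∩ Maya ∩ Vera ∩ Alice ∩ Jun: 13:45–14:00.
Single common window of 15 minutes.

15 minutes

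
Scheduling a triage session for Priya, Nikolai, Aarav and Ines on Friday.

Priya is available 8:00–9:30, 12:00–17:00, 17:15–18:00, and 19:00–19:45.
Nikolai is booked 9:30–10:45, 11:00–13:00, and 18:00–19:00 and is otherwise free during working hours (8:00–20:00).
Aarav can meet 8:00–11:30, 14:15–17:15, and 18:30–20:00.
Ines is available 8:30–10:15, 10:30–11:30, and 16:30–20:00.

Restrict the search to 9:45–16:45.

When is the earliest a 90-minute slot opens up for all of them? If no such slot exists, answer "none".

Nikolai free within 08:00–20:00: 08:00–09:30, 10:45–11:00, 13:00–18:00, 19:00–20:00.
Priya ∩ Nikolai: 08:00–09:30, 13:00–17:00, 17:15–18:00, 19:00–19:45.
Priya ∩ Nikolai ∩ Aarav: 08:00–09:30, 14:15–17:00, 19:00–19:45.
Priya ∩ Nikolai ∩ Aarav ∩ Ines: 08:30–09:30, 16:30–17:00, 19:00–19:45.
Restricted to 09:45–16:45: 16:30–16:45.
Windows ≥ 90 min: (none).

none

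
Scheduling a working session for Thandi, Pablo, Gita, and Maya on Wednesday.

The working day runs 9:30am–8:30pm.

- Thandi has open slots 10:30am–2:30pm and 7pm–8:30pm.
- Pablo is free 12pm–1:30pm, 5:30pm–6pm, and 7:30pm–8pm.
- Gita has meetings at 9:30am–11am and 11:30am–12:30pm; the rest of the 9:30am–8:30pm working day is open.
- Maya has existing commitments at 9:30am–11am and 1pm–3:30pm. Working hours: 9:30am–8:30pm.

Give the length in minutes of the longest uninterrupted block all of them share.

30 minutes

Gita free within 09:30–20:30: 11:00–11:30, 12:30–20:30.
Maya free within 09:30–20:30: 11:00–13:00, 15:30–20:30.
Thandi ∩ Pablo: 12:00–13:30, 19:30–20:00.
Thandi ∩ Pablo ∩ Gita: 12:30–13:30, 19:30–20:00.
Thandi ∩ Pablo ∩ Gita ∩ Maya: 12:30–13:00, 19:30–20:00.
Common window lengths: 30, 30 min; longest is 30.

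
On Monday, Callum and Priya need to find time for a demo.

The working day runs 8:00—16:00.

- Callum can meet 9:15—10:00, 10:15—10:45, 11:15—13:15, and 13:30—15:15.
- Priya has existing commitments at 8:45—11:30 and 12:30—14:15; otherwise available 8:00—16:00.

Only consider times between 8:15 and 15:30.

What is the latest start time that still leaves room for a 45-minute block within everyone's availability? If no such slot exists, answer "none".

Priya free within 08:00–16:00: 08:00–08:45, 11:30–12:30, 14:15–16:00.
Callum ∩ Priya: 11:30–12:30, 14:15–15:15.
Restricted to 08:15–15:30: 11:30–12:30, 14:15–15:15.
Windows ≥ 45 min: 11:30–12:30, 14:15–15:15.
Latest start in the last window 14:15–15:15 is 15:15 − 45 min = 14:30.

14:30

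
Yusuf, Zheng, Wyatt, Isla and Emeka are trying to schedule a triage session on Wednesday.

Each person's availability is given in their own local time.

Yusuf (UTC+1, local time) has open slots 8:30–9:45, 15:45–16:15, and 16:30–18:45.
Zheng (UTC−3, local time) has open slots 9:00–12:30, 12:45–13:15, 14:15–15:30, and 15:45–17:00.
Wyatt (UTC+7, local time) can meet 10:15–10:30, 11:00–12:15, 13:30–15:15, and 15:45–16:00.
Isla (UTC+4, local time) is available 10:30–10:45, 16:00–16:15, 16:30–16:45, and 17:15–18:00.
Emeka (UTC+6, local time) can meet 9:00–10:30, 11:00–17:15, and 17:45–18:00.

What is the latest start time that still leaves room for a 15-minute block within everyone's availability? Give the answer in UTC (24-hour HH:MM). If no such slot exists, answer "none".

Yusuf → UTC: 07:30–08:45, 14:45–15:15, 15:30–17:45.
Zheng → UTC: 12:00–15:30, 15:45–16:15, 17:15–18:30, 18:45–20:00.
Wyatt → UTC: 03:15–03:30, 04:00–05:15, 06:30–08:15, 08:45–09:00.
Isla → UTC: 06:30–06:45, 12:00–12:15, 12:30–12:45, 13:15–14:00.
Emeka → UTC: 03:00–04:30, 05:00–11:15, 11:45–12:00.
Yusuf ∩ Zheng: 14:45–15:15, 15:45–16:15, 17:15–17:45.
Yusuf ∩ Zheng ∩ Wyatt: (none).
Yusuf ∩ Zheng ∩ Wyatt ∩ Isla: (none).
Yusuf ∩ Zheng ∩ Wyatt ∩ Isla ∩ Emeka: (none).
Windows ≥ 15 min: (none).

none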